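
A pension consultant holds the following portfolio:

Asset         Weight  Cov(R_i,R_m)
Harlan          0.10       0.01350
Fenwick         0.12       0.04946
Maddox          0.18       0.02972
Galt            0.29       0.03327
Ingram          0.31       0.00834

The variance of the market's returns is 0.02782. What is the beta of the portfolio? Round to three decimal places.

β_Harlan = 0.01350 / 0.02782 = 0.4853
β_Fenwick = 0.04946 / 0.02782 = 1.7779
β_Maddox = 0.02972 / 0.02782 = 1.0683
β_Galt = 0.03327 / 0.02782 = 1.1959
β_Ingram = 0.00834 / 0.02782 = 0.2998
β_P = Σ w_i β_i = 0.10×0.4853 + 0.12×1.7779 + 0.18×1.0683 + 0.29×1.1959 + 0.31×0.2998 = 0.8939

0.894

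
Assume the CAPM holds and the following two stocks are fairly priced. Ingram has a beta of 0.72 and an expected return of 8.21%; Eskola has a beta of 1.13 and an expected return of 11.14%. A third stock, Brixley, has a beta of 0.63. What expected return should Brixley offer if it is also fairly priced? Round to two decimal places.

7.57%

MRP (SML slope) = (11.14% − 8.21%) / (1.13 − 0.72) = 2.93% / 0.41 = 7.1463%
R_f (intercept) = 8.21% − 0.72 × 7.1463% = 3.0647%
E(R_Brixley) = R_f + β × MRP = 3.0647% + 0.63 × 7.1463% = 7.57%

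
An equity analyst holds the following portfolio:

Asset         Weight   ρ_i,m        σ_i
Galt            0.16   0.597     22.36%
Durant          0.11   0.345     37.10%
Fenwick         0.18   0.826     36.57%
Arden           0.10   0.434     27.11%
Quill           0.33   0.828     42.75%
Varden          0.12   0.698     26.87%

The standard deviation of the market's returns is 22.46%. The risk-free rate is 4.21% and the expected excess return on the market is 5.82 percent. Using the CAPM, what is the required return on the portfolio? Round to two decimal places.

10.45%

β_Galt = 0.597 × 22.36% / 22.46% = 0.5943
β_Durant = 0.345 × 37.10% / 22.46% = 0.5699
β_Fenwick = 0.826 × 36.57% / 22.46% = 1.3449
β_Arden = 0.434 × 27.11% / 22.46% = 0.5239
β_Quill = 0.828 × 42.75% / 22.46% = 1.5760
β_Varden = 0.698 × 26.87% / 22.46% = 0.8351
β_P = Σ w_i β_i = 0.16×0.5943 + 0.11×0.5699 + 0.18×1.3449 + 0.10×0.5239 + 0.33×1.5760 + 0.12×0.8351 = 1.0725
E(R_P) = R_f + β_P × MRP = 4.21% + 1.0725 × 5.82% = 10.45%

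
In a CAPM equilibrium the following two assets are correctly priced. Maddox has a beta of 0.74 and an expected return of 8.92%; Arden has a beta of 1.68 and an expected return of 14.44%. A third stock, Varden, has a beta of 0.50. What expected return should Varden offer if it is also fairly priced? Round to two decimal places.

7.51%

MRP (SML slope) = (14.44% − 8.92%) / (1.68 − 0.74) = 5.52% / 0.94 = 5.8723%
R_f (intercept) = 8.92% − 0.74 × 5.8723% = 4.5745%
E(R_Varden) = R_f + β × MRP = 4.5745% + 0.50 × 5.8723% = 7.51%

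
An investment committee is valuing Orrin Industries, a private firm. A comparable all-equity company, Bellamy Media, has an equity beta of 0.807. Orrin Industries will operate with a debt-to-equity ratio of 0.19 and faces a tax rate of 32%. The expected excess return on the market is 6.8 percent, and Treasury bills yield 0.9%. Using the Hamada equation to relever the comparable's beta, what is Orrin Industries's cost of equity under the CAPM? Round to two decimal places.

β_L = β_U × [1 + (1 − t)(D/E)] = 0.807 × [1 + (1 − 0.32) × 0.19]
    = 0.807 × [1 + 0.68 × 0.19] = 0.807 × 1.1292 = 0.9113
E(R) = R_f + β_L × MRP = 0.9% + 0.9113 × 6.8% = 7.10%

7.10%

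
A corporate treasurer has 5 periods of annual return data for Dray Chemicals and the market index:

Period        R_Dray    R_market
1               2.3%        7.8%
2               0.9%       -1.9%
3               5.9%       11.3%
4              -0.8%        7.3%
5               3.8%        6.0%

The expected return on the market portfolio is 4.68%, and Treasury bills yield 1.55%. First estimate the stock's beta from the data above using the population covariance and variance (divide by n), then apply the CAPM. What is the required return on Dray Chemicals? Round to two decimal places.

2.40%

Mean R_i = (2.3 + 0.9 + 5.9 − 0.8 + 3.8) / 5 = 2.4200%
Mean R_m = (7.8 − 1.9 + 11.3 + 7.3 + 6.0) / 5 = 6.1000%
Σ(R_i − R̄_i)(R_m − R̄_m) = 26.0500  ⇒  Cov = 26.0500 / 5 = 5.2100
Σ(R_m − R̄_m)² = 95.3800  ⇒  Var(R_m) = 95.3800 / 5 = 19.0760
β = Cov / Var(R_m) = 5.2100 / 19.0760 = 0.2731
MRP = 4.68% − 1.55% = 3.13%
E(R) = R_f + β × MRP = 1.55% + 0.2731 × 3.13% = 2.40%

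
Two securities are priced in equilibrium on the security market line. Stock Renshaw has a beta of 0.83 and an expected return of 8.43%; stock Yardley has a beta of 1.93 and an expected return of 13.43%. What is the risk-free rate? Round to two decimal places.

Both satisfy E(R) = R_f + β·MRP, so the slope of the SML is
MRP = (13.43% − 8.43%) / (1.93 − 0.83) = 5.00% / 1.10 = 4.5455%
R_f = E(R_Renshaw) − β_Renshaw·MRP = 8.43% − 0.83 × 4.5455% = 4.6572%

4.66%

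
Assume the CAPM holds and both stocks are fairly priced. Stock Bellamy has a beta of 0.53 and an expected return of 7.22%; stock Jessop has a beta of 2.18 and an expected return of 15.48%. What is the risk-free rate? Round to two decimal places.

4.57%

Both satisfy E(R) = R_f + β·MRP, so the slope of the SML is
MRP = (15.48% − 7.22%) / (2.18 − 0.53) = 8.26% / 1.65 = 5.0061%
R_f = E(R_Bellamy) − β_Bellamy·MRP = 7.22% − 0.53 × 5.0061% = 4.5668%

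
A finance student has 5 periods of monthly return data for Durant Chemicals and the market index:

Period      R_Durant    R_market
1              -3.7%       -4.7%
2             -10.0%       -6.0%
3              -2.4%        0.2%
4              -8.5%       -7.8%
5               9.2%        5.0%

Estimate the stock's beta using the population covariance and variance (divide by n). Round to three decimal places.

Mean R_i = (-3.7 − 10.0 − 2.4 − 8.5 + 9.2) / 5 = -3.0800%
Mean R_m = (-4.7 − 6.0 + 0.2 − 7.8 + 5.0) / 5 = -2.6600%
Σ(R_i − R̄_i)(R_m − R̄_m) = 148.2460  ⇒  Cov = 148.2460 / 5 = 29.6492
Σ(R_m − R̄_m)² = 108.5920  ⇒  Var(R_m) = 108.5920 / 5 = 21.7184
β = Cov / Var(R_m) = 29.6492 / 21.7184 = 1.3652

1.365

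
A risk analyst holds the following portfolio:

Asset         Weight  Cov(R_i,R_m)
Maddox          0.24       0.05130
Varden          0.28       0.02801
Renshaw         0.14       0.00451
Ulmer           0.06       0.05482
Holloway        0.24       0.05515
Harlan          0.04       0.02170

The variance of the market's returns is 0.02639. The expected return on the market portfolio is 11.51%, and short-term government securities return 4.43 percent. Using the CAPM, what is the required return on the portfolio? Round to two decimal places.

14.67%

β_Maddox = 0.05130 / 0.02639 = 1.9439
β_Varden = 0.02801 / 0.02639 = 1.0614
β_Renshaw = 0.00451 / 0.02639 = 0.1709
β_Ulmer = 0.05482 / 0.02639 = 2.0773
β_Holloway = 0.05515 / 0.02639 = 2.0898
β_Harlan = 0.02170 / 0.02639 = 0.8223
β_P = Σ w_i β_i = 0.24×1.9439 + 0.28×1.0614 + 0.14×0.1709 + 0.06×2.0773 + 0.24×2.0898 + 0.04×0.8223 = 1.4467
MRP = 11.51% − 4.43% = 7.08%
E(R_P) = R_f + β_P × MRP = 4.43% + 1.4467 × 7.08% = 14.67%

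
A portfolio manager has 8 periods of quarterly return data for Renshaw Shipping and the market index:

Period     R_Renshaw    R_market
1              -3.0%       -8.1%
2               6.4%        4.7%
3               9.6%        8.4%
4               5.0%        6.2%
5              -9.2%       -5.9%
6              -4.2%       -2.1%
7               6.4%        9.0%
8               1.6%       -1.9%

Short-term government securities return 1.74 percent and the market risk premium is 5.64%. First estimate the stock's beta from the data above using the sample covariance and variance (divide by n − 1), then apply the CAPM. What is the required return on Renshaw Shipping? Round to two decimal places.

Mean R_i = (-3.0 + 6.4 + 9.6 + 5.0 − 9.2 − 4.2 + 6.4 + 1.6) / 8 = 1.5750%
Mean R_m = (-8.1 + 4.7 + 8.4 + 6.2 − 5.9 − 2.1 + 9.0 − 1.9) / 8 = 1.2875%
Σ(R_i − R̄_i)(R_m − R̄_m) = 267.4575  ⇒  Cov = 267.4575 / 7 = 38.2082
Σ(R_m − R̄_m)² = 307.2688  ⇒  Var(R_m) = 307.2688 / 7 = 43.8955
β = Cov / Var(R_m) = 38.2082 / 43.8955 = 0.8704
E(R) = R_f + β × MRP = 1.74% + 0.8704 × 5.64% = 6.65%

6.65%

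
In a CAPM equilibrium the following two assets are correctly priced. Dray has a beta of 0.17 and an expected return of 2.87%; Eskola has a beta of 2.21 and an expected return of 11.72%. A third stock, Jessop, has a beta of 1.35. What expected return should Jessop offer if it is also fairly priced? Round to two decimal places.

MRP (SML slope) = (11.72% − 2.87%) / (2.21 − 0.17) = 8.85% / 2.04 = 4.3382%
R_f (intercept) = 2.87% − 0.17 × 4.3382% = 2.1325%
E(R_Jessop) = R_f + β × MRP = 2.1325% + 1.35 × 4.3382% = 7.99%

7.99%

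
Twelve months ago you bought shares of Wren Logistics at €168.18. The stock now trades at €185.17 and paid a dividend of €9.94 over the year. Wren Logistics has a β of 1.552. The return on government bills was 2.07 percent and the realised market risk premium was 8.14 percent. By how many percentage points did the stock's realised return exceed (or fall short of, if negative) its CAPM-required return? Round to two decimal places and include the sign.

Realised HPR = (P1 + D1 − P0) / P0 = (185.17 + 9.94 − 168.18) / 168.18 = 26.93 / 168.18 = 16.0126%
CAPM required = R_f + β·MRP = 2.07% + 1.552 × 8.14% = 14.70328%
α = realised − required = 16.0126% − 14.70328% = +1.31%

+1.31%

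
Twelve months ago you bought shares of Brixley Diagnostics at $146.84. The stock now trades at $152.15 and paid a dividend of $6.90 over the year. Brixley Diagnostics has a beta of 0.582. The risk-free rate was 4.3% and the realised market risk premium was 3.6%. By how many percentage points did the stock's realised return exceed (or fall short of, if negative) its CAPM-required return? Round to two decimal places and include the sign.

+1.92%

Realised HPR = (P1 + D1 − P0) / P0 = (152.15 + 6.90 − 146.84) / 146.84 = 12.21 / 146.84 = 8.3152%
CAPM required = R_f + β·MRP = 4.3% + 0.582 × 3.6% = 6.3952%
α = realised − required = 8.3152% − 6.3952% = +1.92%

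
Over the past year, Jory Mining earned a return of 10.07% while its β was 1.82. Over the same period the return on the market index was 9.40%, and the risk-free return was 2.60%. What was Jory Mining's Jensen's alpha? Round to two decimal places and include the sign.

Market excess return = 9.40% − 2.60% = 6.80%
CAPM benchmark = R_f + β(R_m − R_f) = 2.60% + 1.82 × 6.80% = 14.9760%
α = actual − benchmark = 10.07% − 14.9760% = -4.91%

-4.91%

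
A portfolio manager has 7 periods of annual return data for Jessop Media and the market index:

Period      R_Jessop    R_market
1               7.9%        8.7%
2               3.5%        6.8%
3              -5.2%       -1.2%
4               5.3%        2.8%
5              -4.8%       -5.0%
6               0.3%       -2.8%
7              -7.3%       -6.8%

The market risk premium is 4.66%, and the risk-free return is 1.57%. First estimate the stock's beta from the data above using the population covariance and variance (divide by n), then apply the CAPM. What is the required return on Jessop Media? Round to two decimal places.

5.72%

Mean R_i = (7.9 + 3.5 − 5.2 + 5.3 − 4.8 + 0.3 − 7.3) / 7 = -0.0429%
Mean R_m = (8.7 + 6.8 − 1.2 + 2.8 − 5.0 − 2.8 − 6.8) / 7 = 0.3571%
Σ(R_i − R̄_i)(R_m − R̄_m) = 186.5171  ⇒  Cov = 186.5171 / 7 = 26.6453
Σ(R_m − R̄_m)² = 209.3971  ⇒  Var(R_m) = 209.3971 / 7 = 29.9139
β = Cov / Var(R_m) = 26.6453 / 29.9139 = 0.8907
E(R) = R_f + β × MRP = 1.57% + 0.8907 × 4.66% = 5.72%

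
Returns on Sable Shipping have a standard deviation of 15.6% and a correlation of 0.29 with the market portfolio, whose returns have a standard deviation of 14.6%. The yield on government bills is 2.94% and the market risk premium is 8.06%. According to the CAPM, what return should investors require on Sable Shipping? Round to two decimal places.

β = ρ × σ_i / σ_m = 0.29 × 15.6% / 14.6% = 0.3099
E(R) = 2.94% + 0.3099 × 8.06% = 5.44%

5.44%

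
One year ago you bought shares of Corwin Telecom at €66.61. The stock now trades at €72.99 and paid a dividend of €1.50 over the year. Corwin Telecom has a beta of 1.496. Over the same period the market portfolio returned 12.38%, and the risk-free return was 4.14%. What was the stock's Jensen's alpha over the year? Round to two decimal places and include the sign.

-4.64%

Realised HPR = (P1 + D1 − P0) / P0 = (72.99 + 1.50 − 66.61) / 66.61 = 7.88 / 66.61 = 11.8301%
MRP = 12.38% − 4.14% = 8.24%
CAPM required = R_f + β·MRP = 4.14% + 1.496 × 8.24% = 16.46704%
α = realised − required = 11.8301% − 16.46704% = -4.64%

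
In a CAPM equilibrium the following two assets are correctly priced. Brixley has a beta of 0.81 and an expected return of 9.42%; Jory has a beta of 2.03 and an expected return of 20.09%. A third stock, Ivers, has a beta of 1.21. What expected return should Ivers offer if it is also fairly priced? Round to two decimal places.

MRP (SML slope) = (20.09% − 9.42%) / (2.03 − 0.81) = 10.67% / 1.22 = 8.7459%
R_f (intercept) = 9.42% − 0.81 × 8.7459% = 2.3358%
E(R_Ivers) = R_f + β × MRP = 2.3358% + 1.21 × 8.7459% = 12.92%

12.92%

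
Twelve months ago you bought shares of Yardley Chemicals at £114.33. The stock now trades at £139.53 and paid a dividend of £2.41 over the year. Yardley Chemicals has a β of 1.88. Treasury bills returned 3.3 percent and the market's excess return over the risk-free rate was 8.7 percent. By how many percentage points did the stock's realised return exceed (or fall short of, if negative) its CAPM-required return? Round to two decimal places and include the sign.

Realised HPR = (P1 + D1 − P0) / P0 = (139.53 + 2.41 − 114.33) / 114.33 = 27.61 / 114.33 = 24.1494%
CAPM required = R_f + β·MRP = 3.3% + 1.88 × 8.7% = 19.6560%
α = realised − required = 24.1494% − 19.6560% = +4.49%

+4.49%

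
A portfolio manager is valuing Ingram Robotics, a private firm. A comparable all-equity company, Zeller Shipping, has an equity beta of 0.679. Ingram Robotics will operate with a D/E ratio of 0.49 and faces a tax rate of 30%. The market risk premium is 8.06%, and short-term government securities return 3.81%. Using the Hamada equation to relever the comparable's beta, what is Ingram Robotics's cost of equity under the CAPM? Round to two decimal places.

11.16%

β_L = β_U × [1 + (1 − t)(D/E)] = 0.679 × [1 + (1 − 0.30) × 0.49]
    = 0.679 × [1 + 0.70 × 0.49] = 0.679 × 1.3430 = 0.9119
E(R) = R_f + β_L × MRP = 3.81% + 0.9119 × 8.06% = 11.16%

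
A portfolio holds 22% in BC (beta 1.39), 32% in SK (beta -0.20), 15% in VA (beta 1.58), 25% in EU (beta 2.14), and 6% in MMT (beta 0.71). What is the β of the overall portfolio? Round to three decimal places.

β_P = Σ w_i β_i = 0.22×1.39 + 0.32×-0.20 + 0.15×1.58 + 0.25×2.14 + 0.06×0.71 = 1.0564

1.056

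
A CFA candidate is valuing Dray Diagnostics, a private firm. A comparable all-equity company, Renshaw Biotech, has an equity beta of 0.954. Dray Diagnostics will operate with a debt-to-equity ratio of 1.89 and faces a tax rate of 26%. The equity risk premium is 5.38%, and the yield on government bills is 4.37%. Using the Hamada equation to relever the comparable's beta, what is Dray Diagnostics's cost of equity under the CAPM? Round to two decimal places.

β_L = β_U × [1 + (1 − t)(D/E)] = 0.954 × [1 + (1 − 0.26) × 1.89]
    = 0.954 × [1 + 0.74 × 1.89] = 0.954 × 2.3986 = 2.2883
E(R) = R_f + β_L × MRP = 4.37% + 2.2883 × 5.38% = 16.68%

16.68%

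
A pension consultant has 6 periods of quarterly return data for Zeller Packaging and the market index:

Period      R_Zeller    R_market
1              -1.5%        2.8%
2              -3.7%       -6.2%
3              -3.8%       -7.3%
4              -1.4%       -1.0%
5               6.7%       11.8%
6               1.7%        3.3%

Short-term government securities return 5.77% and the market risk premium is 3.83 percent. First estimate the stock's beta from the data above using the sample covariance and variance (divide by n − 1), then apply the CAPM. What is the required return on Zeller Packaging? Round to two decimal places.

Mean R_i = (-1.5 − 3.7 − 3.8 − 1.4 + 6.7 + 1.7) / 6 = -0.3333%
Mean R_m = (2.8 − 6.2 − 7.3 − 1.0 + 11.8 + 3.3) / 6 = 0.5667%
Σ(R_i − R̄_i)(R_m − R̄_m) = 133.6833  ⇒  Cov = 133.6833 / 5 = 26.7367
Σ(R_m − R̄_m)² = 248.7733  ⇒  Var(R_m) = 248.7733 / 5 = 49.7547
β = Cov / Var(R_m) = 26.7367 / 49.7547 = 0.5374
E(R) = R_f + β × MRP = 5.77% + 0.5374 × 3.83% = 7.83%

7.83%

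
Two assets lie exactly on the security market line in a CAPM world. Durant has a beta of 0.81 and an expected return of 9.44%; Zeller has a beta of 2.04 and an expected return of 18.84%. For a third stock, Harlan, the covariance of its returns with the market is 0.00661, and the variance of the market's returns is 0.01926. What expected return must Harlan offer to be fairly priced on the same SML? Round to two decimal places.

MRP = (18.84% − 9.44%) / (2.04 − 0.81) = 7.6423%
R_f = 9.44% − 0.81 × 7.6423% = 3.2497%
β_Harlan = Cov / Var(R_m) = 0.00661 / 0.01926 = 0.3432
E(R_Harlan) = R_f + β × MRP = 3.2497% + 0.3432 × 7.6423% = 5.87%

5.87%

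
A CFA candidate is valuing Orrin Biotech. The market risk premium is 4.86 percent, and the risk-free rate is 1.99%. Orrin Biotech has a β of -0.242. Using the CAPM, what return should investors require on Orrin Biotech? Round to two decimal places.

0.81%

E(R) = R_f + β × MRP = 1.99% + -0.242 × 4.86% = 0.81%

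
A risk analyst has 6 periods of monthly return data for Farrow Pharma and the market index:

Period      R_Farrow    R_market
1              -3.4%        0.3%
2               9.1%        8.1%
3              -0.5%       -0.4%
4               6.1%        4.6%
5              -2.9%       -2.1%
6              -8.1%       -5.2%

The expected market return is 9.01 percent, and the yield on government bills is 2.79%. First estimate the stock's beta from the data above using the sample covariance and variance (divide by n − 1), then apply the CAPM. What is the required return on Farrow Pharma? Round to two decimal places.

10.93%

Mean R_i = (-3.4 + 9.1 − 0.5 + 6.1 − 2.9 − 8.1) / 6 = 0.0500%
Mean R_m = (0.3 + 8.1 − 0.4 + 4.6 − 2.1 − 5.2) / 6 = 0.8833%
Σ(R_i − R̄_i)(R_m − R̄_m) = 148.8950  ⇒  Cov = 148.8950 / 5 = 29.7790
Σ(R_m − R̄_m)² = 113.7883  ⇒  Var(R_m) = 113.7883 / 5 = 22.7577
β = Cov / Var(R_m) = 29.7790 / 22.7577 = 1.3085
MRP = 9.01% − 2.79% = 6.22%
E(R) = R_f + β × MRP = 2.79% + 1.3085 × 6.22% = 10.93%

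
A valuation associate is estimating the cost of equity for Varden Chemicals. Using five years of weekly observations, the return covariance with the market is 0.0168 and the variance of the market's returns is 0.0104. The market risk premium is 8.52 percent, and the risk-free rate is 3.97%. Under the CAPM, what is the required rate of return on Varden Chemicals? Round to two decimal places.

β = Cov(R_i, R_m) / Var(R_m) = 0.0168 / 0.0104 = 1.6154
E(R) = R_f + β × MRP = 3.97% + 1.6154 × 8.52% = 17.73%

17.73%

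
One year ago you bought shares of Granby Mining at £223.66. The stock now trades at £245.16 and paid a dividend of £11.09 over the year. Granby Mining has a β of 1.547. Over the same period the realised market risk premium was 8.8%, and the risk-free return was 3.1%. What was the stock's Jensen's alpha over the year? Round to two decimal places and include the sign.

Realised HPR = (P1 + D1 − P0) / P0 = (245.16 + 11.09 − 223.66) / 223.66 = 32.59 / 223.66 = 14.5712%
CAPM required = R_f + β·MRP = 3.1% + 1.547 × 8.8% = 16.7136%
α = realised − required = 14.5712% − 16.7136% = -2.14%

-2.14%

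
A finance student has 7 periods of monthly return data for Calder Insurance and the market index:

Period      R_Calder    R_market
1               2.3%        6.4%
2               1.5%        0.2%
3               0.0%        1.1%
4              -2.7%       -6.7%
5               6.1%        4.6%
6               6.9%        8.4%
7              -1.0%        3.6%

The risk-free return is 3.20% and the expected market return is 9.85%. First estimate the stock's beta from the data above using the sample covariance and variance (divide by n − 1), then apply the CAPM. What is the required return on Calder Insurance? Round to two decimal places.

Mean R_i = (2.3 + 1.5 + 0.0 − 2.7 + 6.1 + 6.9 − 1.0) / 7 = 1.8714%
Mean R_m = (6.4 + 0.2 + 1.1 − 6.7 + 4.6 + 8.4 + 3.6) / 7 = 2.5143%
Σ(R_i − R̄_i)(R_m − R̄_m) = 82.5929  ⇒  Cov = 82.5929 / 6 = 13.7655
Σ(R_m − R̄_m)² = 147.5286  ⇒  Var(R_m) = 147.5286 / 6 = 24.5881
β = Cov / Var(R_m) = 13.7655 / 24.5881 = 0.5598
MRP = 9.85% − 3.20% = 6.65%
E(R) = R_f + β × MRP = 3.20% + 0.5598 × 6.65% = 6.92%

6.92%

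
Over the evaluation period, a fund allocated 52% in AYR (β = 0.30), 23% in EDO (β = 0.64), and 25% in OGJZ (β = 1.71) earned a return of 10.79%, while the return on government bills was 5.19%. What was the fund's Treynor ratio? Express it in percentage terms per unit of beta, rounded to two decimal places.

β_P = 0.52×0.30 + 0.23×0.64 + 0.25×1.71 = 0.7307
Treynor = (R_P − R_f) / β_P = (10.79% − 5.19%) / 0.7307 = 5.60% / 0.7307 = 7.66%

7.66%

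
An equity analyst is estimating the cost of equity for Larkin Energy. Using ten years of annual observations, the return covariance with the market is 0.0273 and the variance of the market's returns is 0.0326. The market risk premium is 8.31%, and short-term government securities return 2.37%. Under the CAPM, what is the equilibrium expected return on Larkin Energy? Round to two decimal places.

β = Cov(R_i, R_m) / Var(R_m) = 0.0273 / 0.0326 = 0.8374
E(R) = R_f + β × MRP = 2.37% + 0.8374 × 8.31% = 9.33%

9.33%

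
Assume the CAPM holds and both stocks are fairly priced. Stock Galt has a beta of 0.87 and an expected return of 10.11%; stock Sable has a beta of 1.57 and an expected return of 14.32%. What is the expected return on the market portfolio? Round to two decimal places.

Both satisfy E(R) = R_f + β·MRP, so the slope of the SML is
MRP = (14.32% − 10.11%) / (1.57 − 0.87) = 4.21% / 0.70 = 6.0143%
R_f = E(R_Galt) − β_Galt·MRP = 10.11% − 0.87 × 6.0143% = 4.8776%
E(R_m) = R_f + MRP = 4.8776% + 6.0143% = 10.89%

10.89%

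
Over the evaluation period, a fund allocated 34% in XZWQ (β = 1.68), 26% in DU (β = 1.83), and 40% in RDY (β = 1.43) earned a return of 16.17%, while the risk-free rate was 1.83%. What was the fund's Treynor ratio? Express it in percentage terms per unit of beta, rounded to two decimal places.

β_P = 0.34×1.68 + 0.26×1.83 + 0.40×1.43 = 1.6190
Treynor = (R_P − R_f) / β_P = (16.17% − 1.83%) / 1.6190 = 14.34% / 1.6190 = 8.86%

8.86%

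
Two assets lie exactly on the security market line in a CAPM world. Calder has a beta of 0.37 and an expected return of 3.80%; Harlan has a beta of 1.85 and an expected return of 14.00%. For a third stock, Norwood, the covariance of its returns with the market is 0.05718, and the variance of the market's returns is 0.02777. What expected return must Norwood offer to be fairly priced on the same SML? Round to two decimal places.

15.44%

MRP = (14.00% − 3.80%) / (1.85 − 0.37) = 6.8919%
R_f = 3.80% − 0.37 × 6.8919% = 1.2500%
β_Norwood = Cov / Var(R_m) = 0.05718 / 0.02777 = 2.0591
E(R_Norwood) = R_f + β × MRP = 1.2500% + 2.0591 × 6.8919% = 15.44%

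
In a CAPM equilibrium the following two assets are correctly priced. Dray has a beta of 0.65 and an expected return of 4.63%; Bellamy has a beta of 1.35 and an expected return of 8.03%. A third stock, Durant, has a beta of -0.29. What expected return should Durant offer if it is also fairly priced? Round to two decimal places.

0.06%

MRP (SML slope) = (8.03% − 4.63%) / (1.35 − 0.65) = 3.40% / 0.70 = 4.8571%
R_f (intercept) = 4.63% − 0.65 × 4.8571% = 1.4729%
E(R_Durant) = R_f + β × MRP = 1.4729% + -0.29 × 4.8571% = 0.06%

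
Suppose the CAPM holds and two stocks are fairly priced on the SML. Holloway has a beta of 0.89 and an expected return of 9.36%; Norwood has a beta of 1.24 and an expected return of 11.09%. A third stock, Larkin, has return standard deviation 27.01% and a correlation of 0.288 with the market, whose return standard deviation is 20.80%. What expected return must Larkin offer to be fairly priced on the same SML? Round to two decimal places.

6.81%

MRP = (11.09% − 9.36%) / (1.24 − 0.89) = 4.9429%
R_f = 9.36% − 0.89 × 4.9429% = 4.9608%
β_Larkin = ρ·σ_i/σ_m = 0.288 × 27.01 / 20.80 = 0.3740
E(R_Larkin) = R_f + β × MRP = 4.9608% + 0.3740 × 4.9429% = 6.81%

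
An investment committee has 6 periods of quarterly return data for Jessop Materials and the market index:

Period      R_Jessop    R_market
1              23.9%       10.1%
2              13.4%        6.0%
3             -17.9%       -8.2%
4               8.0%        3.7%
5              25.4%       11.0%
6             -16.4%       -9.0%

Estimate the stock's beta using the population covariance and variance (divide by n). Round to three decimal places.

2.160

Mean R_i = (23.9 + 13.4 − 17.9 + 8.0 + 25.4 − 16.4) / 6 = 6.0667%
Mean R_m = (10.1 + 6.0 − 8.2 + 3.7 + 11.0 − 9.0) / 6 = 2.2667%
Σ(R_i − R̄_i)(R_m − R̄_m) = 842.6633  ⇒  Cov = 842.6633 / 6 = 140.4439
Σ(R_m − R̄_m)² = 390.1133  ⇒  Var(R_m) = 390.1133 / 6 = 65.0189
β = Cov / Var(R_m) = 140.4439 / 65.0189 = 2.1600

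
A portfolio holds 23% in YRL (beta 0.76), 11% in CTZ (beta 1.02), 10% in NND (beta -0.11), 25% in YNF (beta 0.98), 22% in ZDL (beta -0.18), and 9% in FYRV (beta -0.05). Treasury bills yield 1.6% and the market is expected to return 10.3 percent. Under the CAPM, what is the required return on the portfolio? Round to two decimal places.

β_P = Σ w_i β_i = 0.23×0.76 + 0.11×1.02 + 0.10×-0.11 + 0.25×0.98 + 0.22×-0.18 + 0.09×-0.05 = 0.4769
MRP = 10.3% − 1.6% = 8.70%
E(R_P) = R_f + β_P × MRP = 1.6% + 0.4769 × 8.7% = 5.75%

5.75%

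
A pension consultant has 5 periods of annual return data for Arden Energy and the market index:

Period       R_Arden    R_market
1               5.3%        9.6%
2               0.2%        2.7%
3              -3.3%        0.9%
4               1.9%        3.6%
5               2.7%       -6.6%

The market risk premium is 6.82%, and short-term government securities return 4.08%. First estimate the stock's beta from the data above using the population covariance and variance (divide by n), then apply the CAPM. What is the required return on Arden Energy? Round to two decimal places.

5.26%

Mean R_i = (5.3 + 0.2 − 3.3 + 1.9 + 2.7) / 5 = 1.3600%
Mean R_m = (9.6 + 2.7 + 0.9 + 3.6 − 6.6) / 5 = 2.0400%
Σ(R_i − R̄_i)(R_m − R̄_m) = 23.5980  ⇒  Cov = 23.5980 / 5 = 4.7196
Σ(R_m − R̄_m)² = 135.9720  ⇒  Var(R_m) = 135.9720 / 5 = 27.1944
β = Cov / Var(R_m) = 4.7196 / 27.1944 = 0.1736
E(R) = R_f + β × MRP = 4.08% + 0.1736 × 6.82% = 5.26%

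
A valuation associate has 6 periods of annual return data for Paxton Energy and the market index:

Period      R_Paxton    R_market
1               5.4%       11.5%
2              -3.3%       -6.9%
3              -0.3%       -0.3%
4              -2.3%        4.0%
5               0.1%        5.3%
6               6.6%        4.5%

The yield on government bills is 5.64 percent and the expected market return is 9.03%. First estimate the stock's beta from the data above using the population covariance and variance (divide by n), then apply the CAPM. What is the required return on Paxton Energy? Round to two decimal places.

Mean R_i = (5.4 − 3.3 − 0.3 − 2.3 + 0.1 + 6.6) / 6 = 1.0333%
Mean R_m = (11.5 − 6.9 − 0.3 + 4.0 + 5.3 + 4.5) / 6 = 3.0167%
Σ(R_i − R̄_i)(R_m − R̄_m) = 87.2867  ⇒  Cov = 87.2867 / 6 = 14.5478
Σ(R_m − R̄_m)² = 189.6883  ⇒  Var(R_m) = 189.6883 / 6 = 31.6147
β = Cov / Var(R_m) = 14.5478 / 31.6147 = 0.4602
MRP = 9.03% − 5.64% = 3.39%
E(R) = R_f + β × MRP = 5.64% + 0.4602 × 3.39% = 7.20%

7.20%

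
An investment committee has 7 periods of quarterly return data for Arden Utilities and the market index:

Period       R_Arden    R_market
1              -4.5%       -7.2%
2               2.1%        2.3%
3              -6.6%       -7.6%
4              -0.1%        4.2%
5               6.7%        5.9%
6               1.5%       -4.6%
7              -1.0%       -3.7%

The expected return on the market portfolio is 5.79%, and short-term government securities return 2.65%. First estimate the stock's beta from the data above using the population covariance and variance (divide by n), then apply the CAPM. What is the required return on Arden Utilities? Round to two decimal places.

Mean R_i = (-4.5 + 2.1 − 6.6 − 0.1 + 6.7 + 1.5 − 1.0) / 7 = -0.2714%
Mean R_m = (-7.2 + 2.3 − 7.6 + 4.2 + 5.9 − 4.6 − 3.7) / 7 = -1.5286%
Σ(R_i − R̄_i)(R_m − R̄_m) = 120.3957  ⇒  Cov = 120.3957 / 7 = 17.1994
Σ(R_m − R̄_m)² = 185.8343  ⇒  Var(R_m) = 185.8343 / 7 = 26.5478
β = Cov / Var(R_m) = 17.1994 / 26.5478 = 0.6479
MRP = 5.79% − 2.65% = 3.14%
E(R) = R_f + β × MRP = 2.65% + 0.6479 × 3.14% = 4.68%

4.68%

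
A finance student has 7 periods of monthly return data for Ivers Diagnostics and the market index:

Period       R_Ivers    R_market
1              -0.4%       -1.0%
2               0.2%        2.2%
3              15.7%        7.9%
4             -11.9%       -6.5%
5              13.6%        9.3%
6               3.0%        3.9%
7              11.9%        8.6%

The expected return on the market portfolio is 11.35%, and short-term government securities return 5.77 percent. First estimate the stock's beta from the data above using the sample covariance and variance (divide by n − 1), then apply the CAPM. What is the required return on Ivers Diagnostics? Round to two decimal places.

14.95%

Mean R_i = (-0.4 + 0.2 + 15.7 − 11.9 + 13.6 + 3.0 + 11.9) / 7 = 4.5857%
Mean R_m = (-1.0 + 2.2 + 7.9 − 6.5 + 9.3 + 3.9 + 8.6) / 7 = 3.4857%
Σ(R_i − R̄_i)(R_m − R̄_m) = 330.8486  ⇒  Cov = 330.8486 / 6 = 55.1414
Σ(R_m − R̄_m)² = 201.1086  ⇒  Var(R_m) = 201.1086 / 6 = 33.5181
β = Cov / Var(R_m) = 55.1414 / 33.5181 = 1.6451
MRP = 11.35% − 5.77% = 5.58%
E(R) = R_f + β × MRP = 5.77% + 1.6451 × 5.58% = 14.95%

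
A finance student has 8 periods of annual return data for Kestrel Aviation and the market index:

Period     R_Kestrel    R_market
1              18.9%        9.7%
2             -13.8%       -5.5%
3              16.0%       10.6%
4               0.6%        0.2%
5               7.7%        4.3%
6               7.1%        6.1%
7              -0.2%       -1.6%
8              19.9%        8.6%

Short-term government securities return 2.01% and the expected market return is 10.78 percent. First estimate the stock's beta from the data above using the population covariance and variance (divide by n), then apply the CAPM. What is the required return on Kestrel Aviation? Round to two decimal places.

18.58%

Mean R_i = (18.9 − 13.8 + 16.0 + 0.6 + 7.7 + 7.1 − 0.2 + 19.9) / 8 = 7.0250%
Mean R_m = (9.7 − 5.5 + 10.6 + 0.2 + 4.3 + 6.1 − 1.6 + 8.6) / 8 = 4.0500%
Σ(R_i − R̄_i)(R_m − R̄_m) = 449.2200  ⇒  Cov = 449.2200 / 8 = 56.1525
Σ(R_m − R̄_m)² = 237.7400  ⇒  Var(R_m) = 237.7400 / 8 = 29.7175
β = Cov / Var(R_m) = 56.1525 / 29.7175 = 1.8895
MRP = 10.78% − 2.01% = 8.77%
E(R) = R_f + β × MRP = 2.01% + 1.8895 × 8.77% = 18.58%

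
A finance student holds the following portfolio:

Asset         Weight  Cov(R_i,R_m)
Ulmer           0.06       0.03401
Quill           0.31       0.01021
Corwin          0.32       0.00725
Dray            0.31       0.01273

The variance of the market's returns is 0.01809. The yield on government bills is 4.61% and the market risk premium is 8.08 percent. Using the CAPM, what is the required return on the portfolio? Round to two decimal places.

β_Ulmer = 0.03401 / 0.01809 = 1.8800
β_Quill = 0.01021 / 0.01809 = 0.5644
β_Corwin = 0.00725 / 0.01809 = 0.4008
β_Dray = 0.01273 / 0.01809 = 0.7037
β_P = Σ w_i β_i = 0.06×1.8800 + 0.31×0.5644 + 0.32×0.4008 + 0.31×0.7037 = 0.6342
E(R_P) = R_f + β_P × MRP = 4.61% + 0.6342 × 8.08% = 9.73%

9.73%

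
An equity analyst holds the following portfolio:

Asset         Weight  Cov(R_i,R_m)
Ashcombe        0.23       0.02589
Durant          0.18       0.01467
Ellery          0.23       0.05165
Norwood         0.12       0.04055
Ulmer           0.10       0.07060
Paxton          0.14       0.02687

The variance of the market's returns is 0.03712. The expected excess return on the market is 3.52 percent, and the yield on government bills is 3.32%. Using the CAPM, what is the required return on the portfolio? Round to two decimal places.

β_Ashcombe = 0.02589 / 0.03712 = 0.6975
β_Durant = 0.01467 / 0.03712 = 0.3952
β_Ellery = 0.05165 / 0.03712 = 1.3914
β_Norwood = 0.04055 / 0.03712 = 1.0924
β_Ulmer = 0.07060 / 0.03712 = 1.9019
β_Paxton = 0.02687 / 0.03712 = 0.7239
β_P = Σ w_i β_i = 0.23×0.6975 + 0.18×0.3952 + 0.23×1.3914 + 0.12×1.0924 + 0.10×1.9019 + 0.14×0.7239 = 0.9742
E(R_P) = R_f + β_P × MRP = 3.32% + 0.9742 × 3.52% = 6.75%

6.75%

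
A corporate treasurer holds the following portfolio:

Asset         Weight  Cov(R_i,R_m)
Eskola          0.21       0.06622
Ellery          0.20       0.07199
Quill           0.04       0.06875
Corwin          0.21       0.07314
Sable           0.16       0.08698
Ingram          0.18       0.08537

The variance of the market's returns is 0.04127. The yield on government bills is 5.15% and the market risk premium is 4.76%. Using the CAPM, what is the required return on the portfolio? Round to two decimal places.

13.88%

β_Eskola = 0.06622 / 0.04127 = 1.6046
β_Ellery = 0.07199 / 0.04127 = 1.7444
β_Quill = 0.06875 / 0.04127 = 1.6659
β_Corwin = 0.07314 / 0.04127 = 1.7722
β_Sable = 0.08698 / 0.04127 = 2.1076
β_Ingram = 0.08537 / 0.04127 = 2.0686
β_P = Σ w_i β_i = 0.21×1.6046 + 0.20×1.7444 + 0.04×1.6659 + 0.21×1.7722 + 0.16×2.1076 + 0.18×2.0686 = 1.8342
E(R_P) = R_f + β_P × MRP = 5.15% + 1.8342 × 4.76% = 13.88%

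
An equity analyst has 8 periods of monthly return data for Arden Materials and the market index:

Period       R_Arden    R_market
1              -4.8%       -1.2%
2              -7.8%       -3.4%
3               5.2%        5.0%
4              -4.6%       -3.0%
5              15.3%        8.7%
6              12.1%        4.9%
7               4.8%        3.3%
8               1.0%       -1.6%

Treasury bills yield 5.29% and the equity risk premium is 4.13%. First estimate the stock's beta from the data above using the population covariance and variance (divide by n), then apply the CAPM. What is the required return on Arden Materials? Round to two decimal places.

Mean R_i = (-4.8 − 7.8 + 5.2 − 4.6 + 15.3 + 12.1 + 4.8 + 1.0) / 8 = 2.6500%
Mean R_m = (-1.2 − 3.4 + 5.0 − 3.0 + 8.7 + 4.9 + 3.3 − 1.6) / 8 = 1.5875%
Σ(R_i − R̄_i)(R_m − R̄_m) = 245.0650  ⇒  Cov = 245.0650 / 8 = 30.6331
Σ(R_m − R̄_m)² = 139.9888  ⇒  Var(R_m) = 139.9888 / 8 = 17.4986
β = Cov / Var(R_m) = 30.6331 / 17.4986 = 1.7506
E(R) = R_f + β × MRP = 5.29% + 1.7506 × 4.13% = 12.52%

12.52%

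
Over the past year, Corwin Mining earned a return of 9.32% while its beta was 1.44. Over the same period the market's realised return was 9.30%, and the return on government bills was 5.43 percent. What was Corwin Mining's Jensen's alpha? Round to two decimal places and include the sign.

-1.68%

Market excess return = 9.30% − 5.43% = 3.87%
CAPM benchmark = R_f + β(R_m − R_f) = 5.43% + 1.44 × 3.87% = 11.0028%
α = actual − benchmark = 9.32% − 11.0028% = -1.68%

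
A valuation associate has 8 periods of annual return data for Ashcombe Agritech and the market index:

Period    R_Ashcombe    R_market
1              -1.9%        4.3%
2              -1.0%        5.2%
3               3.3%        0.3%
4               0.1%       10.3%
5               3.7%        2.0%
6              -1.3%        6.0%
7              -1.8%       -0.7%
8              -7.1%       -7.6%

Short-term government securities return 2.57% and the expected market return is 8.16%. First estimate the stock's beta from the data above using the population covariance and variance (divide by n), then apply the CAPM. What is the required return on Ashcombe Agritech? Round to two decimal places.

4.19%

Mean R_i = (-1.9 − 1.0 + 3.3 + 0.1 + 3.7 − 1.3 − 1.8 − 7.1) / 8 = -0.7500%
Mean R_m = (4.3 + 5.2 + 0.3 + 10.3 + 2.0 + 6.0 − 0.7 − 7.6) / 8 = 2.4750%
Σ(R_i − R̄_i)(R_m − R̄_m) = 58.3200  ⇒  Cov = 58.3200 / 8 = 7.2900
Σ(R_m − R̄_m)² = 200.9550  ⇒  Var(R_m) = 200.9550 / 8 = 25.1194
β = Cov / Var(R_m) = 7.2900 / 25.1194 = 0.2902
MRP = 8.16% − 2.57% = 5.59%
E(R) = R_f + β × MRP = 2.57% + 0.2902 × 5.59% = 4.19%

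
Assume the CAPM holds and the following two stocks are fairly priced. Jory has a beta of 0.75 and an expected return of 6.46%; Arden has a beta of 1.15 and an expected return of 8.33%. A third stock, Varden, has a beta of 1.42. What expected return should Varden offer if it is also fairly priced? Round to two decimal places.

9.59%

MRP (SML slope) = (8.33% − 6.46%) / (1.15 − 0.75) = 1.87% / 0.40 = 4.6750%
R_f (intercept) = 6.46% − 0.75 × 4.6750% = 2.9538%
E(R_Varden) = R_f + β × MRP = 2.9538% + 1.42 × 4.6750% = 9.59%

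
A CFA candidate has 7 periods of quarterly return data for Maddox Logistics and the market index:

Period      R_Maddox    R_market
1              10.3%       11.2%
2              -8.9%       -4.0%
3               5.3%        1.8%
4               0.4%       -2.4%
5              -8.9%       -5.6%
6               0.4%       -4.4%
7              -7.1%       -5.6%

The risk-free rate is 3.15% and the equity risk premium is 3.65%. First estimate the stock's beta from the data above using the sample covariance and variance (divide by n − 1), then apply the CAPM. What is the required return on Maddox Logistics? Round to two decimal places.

Mean R_i = (10.3 − 8.9 + 5.3 + 0.4 − 8.9 + 0.4 − 7.1) / 7 = -1.2143%
Mean R_m = (11.2 − 4.0 + 1.8 − 2.4 − 5.6 − 4.4 − 5.6) / 7 = -1.2857%
Σ(R_i − R̄_i)(R_m − R̄_m) = 236.4514  ⇒  Cov = 236.4514 / 6 = 39.4086
Σ(R_m − R̄_m)² = 220.9486  ⇒  Var(R_m) = 220.9486 / 6 = 36.8248
β = Cov / Var(R_m) = 39.4086 / 36.8248 = 1.0702
E(R) = R_f + β × MRP = 3.15% + 1.0702 × 3.65% = 7.06%

7.06%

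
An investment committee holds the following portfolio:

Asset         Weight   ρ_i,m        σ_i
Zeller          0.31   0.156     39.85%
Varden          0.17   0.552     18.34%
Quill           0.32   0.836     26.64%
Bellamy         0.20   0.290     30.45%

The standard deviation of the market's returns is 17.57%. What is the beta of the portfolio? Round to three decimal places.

β_Zeller = 0.156 × 39.85% / 17.57% = 0.3538
β_Varden = 0.552 × 18.34% / 17.57% = 0.5762
β_Quill = 0.836 × 26.64% / 17.57% = 1.2676
β_Bellamy = 0.290 × 30.45% / 17.57% = 0.5026
β_P = Σ w_i β_i = 0.31×0.3538 + 0.17×0.5762 + 0.32×1.2676 + 0.20×0.5026 = 0.7138

0.714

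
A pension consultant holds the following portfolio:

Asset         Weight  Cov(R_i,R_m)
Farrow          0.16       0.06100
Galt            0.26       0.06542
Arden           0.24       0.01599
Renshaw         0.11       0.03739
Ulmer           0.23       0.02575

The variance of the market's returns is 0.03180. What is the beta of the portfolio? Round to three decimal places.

1.278

β_Farrow = 0.06100 / 0.03180 = 1.9182
β_Galt = 0.06542 / 0.03180 = 2.0572
β_Arden = 0.01599 / 0.03180 = 0.5028
β_Renshaw = 0.03739 / 0.03180 = 1.1758
β_Ulmer = 0.02575 / 0.03180 = 0.8097
β_P = Σ w_i β_i = 0.16×1.9182 + 0.26×2.0572 + 0.24×0.5028 + 0.11×1.1758 + 0.23×0.8097 = 1.2780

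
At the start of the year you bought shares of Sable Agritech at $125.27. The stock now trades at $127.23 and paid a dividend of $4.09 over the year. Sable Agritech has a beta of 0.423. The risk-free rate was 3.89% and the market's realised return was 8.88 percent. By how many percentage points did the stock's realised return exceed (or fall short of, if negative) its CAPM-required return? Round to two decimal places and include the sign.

-1.17%

Realised HPR = (P1 + D1 − P0) / P0 = (127.23 + 4.09 − 125.27) / 125.27 = 6.05 / 125.27 = 4.8296%
MRP = 8.88% − 3.89% = 4.99%
CAPM required = R_f + β·MRP = 3.89% + 0.423 × 4.99% = 6.00077%
α = realised − required = 4.8296% − 6.00077% = -1.17%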